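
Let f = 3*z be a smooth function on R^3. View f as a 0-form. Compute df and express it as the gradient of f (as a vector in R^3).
df = (0) dx + (0) dy + (3) dz; grad f = (0, 0, 3)

For a 0-form f, d f = (∂f/∂x) dx + (∂f/∂y) dy + (∂f/∂z) dz. The components of the vector representation are exactly the entries of grad f in Cartesian coordinates:
  ∂f/∂x = 0
  ∂f/∂y = 0
  ∂f/∂z = 3.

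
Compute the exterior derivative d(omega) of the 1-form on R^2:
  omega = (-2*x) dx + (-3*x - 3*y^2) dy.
d(omega) = (-3) dx ∧ dy

For a 1-form omega = sum_i f_i dx_i, the exterior derivative is
  d(omega) = sum_{i < j} (∂f_j/∂x_i - ∂f_i/∂x_j) dx_i ∧ dx_j.
  coefficient of dx ∧ dy: ∂f_2/∂x - ∂f_1/∂y = ∂(-3*x - 3*y^2)/∂x - ∂(-2*x)/∂y = -3
Assembling: d(omega) = (-3) dx ∧ dy.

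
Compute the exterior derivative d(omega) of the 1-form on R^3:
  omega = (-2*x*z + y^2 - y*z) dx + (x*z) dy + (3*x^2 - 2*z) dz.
d(omega) = (-2*y + 2*z) dx ∧ dy + (8*x + y) dx ∧ dz + (-x) dy ∧ dz

For a 1-form omega = sum_i f_i dx_i, the exterior derivative is
  d(omega) = sum_{i < j} (∂f_j/∂x_i - ∂f_i/∂x_j) dx_i ∧ dx_j.
  coefficient of dx ∧ dy: ∂f_2/∂x - ∂f_1/∂y = ∂(x*z)/∂x - ∂(-2*x*z + y^2 - y*z)/∂y = -2*y + 2*z
  coefficient of dx ∧ dz: ∂f_3/∂x - ∂f_1/∂z = ∂(3*x^2 - 2*z)/∂x - ∂(-2*x*z + y^2 - y*z)/∂z = 8*x + y
  coefficient of dy ∧ dz: ∂f_3/∂y - ∂f_2/∂z = ∂(3*x^2 - 2*z)/∂y - ∂(x*z)/∂z = -x
Assembling: d(omega) = (-2*y + 2*z) dx ∧ dy + (8*x + y) dx ∧ dz + (-x) dy ∧ dz.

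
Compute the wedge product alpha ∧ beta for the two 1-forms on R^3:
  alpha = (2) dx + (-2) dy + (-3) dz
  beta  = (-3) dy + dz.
alpha ∧ beta = (-6) dx ∧ dy + (2) dx ∧ dz + (-11) dy ∧ dz

Distribute the wedge, using dx_i ∧ dx_j = -dx_j ∧ dx_i and dx_i ∧ dx_i = 0. For each pair (i, j) with i < j, the coefficient of dx_i ∧ dx_j in alpha ∧ beta is (alpha_i * beta_j - alpha_j * beta_i). Collecting: alpha ∧ beta = (-6) dx ∧ dy + (2) dx ∧ dz + (-11) dy ∧ dz.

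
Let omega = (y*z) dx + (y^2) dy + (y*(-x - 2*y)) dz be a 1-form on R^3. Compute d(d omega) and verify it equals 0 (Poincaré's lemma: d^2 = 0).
d(d omega) = 0

Step 1: d omega = sum_{i<j} (∂f_j/∂x_i - ∂f_i/∂x_j) dx_i ∧ dx_j:
  coeff of dx ∧ dy: -z
  coeff of dx ∧ dz: -2*y
  coeff of dy ∧ dz: -x - 4*y
Step 2: Apply d again to each 2-form coefficient. The only possible 3-form in R^3 is dx ∧ dy ∧ dz, with coefficient
  ∂(coeff of dy∧dz)/∂x - ∂(coeff of dx∧dz)/∂y + ∂(coeff of dx∧dy)/∂z
  = ∂/∂x (-x - 4*y) - ∂/∂y (-2*y) + ∂/∂z (-z).
Each of these terms simplifies to sums of mixed partials that cancel in pairs. The result is 0 (by equality of mixed partials for smooth functions — Schwarz / Clairaut).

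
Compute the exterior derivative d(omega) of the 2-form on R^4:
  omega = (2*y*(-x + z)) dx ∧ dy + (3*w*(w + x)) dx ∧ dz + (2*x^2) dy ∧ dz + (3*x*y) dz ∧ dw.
d(omega) = (4*x + 2*y) dx ∧ dy ∧ dz + (6*w + 3*x + 3*y) dx ∧ dz ∧ dw + (3*x) dy ∧ dz ∧ dw

For a 2-form omega = sum_{i<j} g_{ij} dx_i ∧ dx_j, the exterior derivative is
  d(omega) = sum_{i<j} d(g_{ij}) ∧ dx_i ∧ dx_j = sum_{i<j, k} (∂g_{ij}/∂x_k) dx_k ∧ dx_i ∧ dx_j.
Expand each term, using dx_k ∧ dx_i ∧ dx_j = sgn(permutation) dx_{(a)} ∧ dx_{(b)} ∧ dx_{(c)} with (a < b < c) sorted:
  d(2*y*(-x + z)) includes (∂/∂z)(2*y*(-x + z)) dz = (2*y) dz, which multiplied by dx ∧ dy gives (2*y) dx ∧ dy ∧ dz
  d(3*w*(w + x)) includes (∂/∂w)(3*w*(w + x)) dw = (6*w + 3*x) dw, which multiplied by dx ∧ dz gives (6*w + 3*x) dx ∧ dz ∧ dw
  d(2*x^2) includes (∂/∂x)(2*x^2) dx = (4*x) dx, which multiplied by dy ∧ dz gives (4*x) dx ∧ dy ∧ dz
  d(3*x*y) includes (∂/∂x)(3*x*y) dx = (3*y) dx, which multiplied by dz ∧ dw gives (3*y) dx ∧ dz ∧ dw
  d(3*x*y) includes (∂/∂y)(3*x*y) dy = (3*x) dy, which multiplied by dz ∧ dw gives (3*x) dy ∧ dz ∧ dw
Collecting like 3-forms: d(omega) = (4*x + 2*y) dx ∧ dy ∧ dz + (6*w + 3*x + 3*y) dx ∧ dz ∧ dw + (3*x) dy ∧ dz ∧ dw.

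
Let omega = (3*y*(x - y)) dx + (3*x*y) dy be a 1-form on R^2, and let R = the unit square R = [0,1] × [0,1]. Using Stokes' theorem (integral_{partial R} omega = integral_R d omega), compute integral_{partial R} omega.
integral_(partial R) omega = 3

Stokes: integral_partial_R omega = integral_R d omega with d omega = (∂Q/∂x - ∂P/∂y) dx ∧ dy.
  ∂Q/∂x = 3*y
  ∂P/∂y = 3*x - 6*y
  integrand = ∂Q/∂x - ∂P/∂y = -3*x + 9*y.
Integrating over R: integral_0^1 integral_0^1 (-3*x + 9*y) dx dy = 3.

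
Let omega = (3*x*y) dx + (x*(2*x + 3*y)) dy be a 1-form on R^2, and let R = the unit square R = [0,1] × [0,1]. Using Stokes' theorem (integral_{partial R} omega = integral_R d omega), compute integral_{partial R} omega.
integral_(partial R) omega = 2

Stokes: integral_partial_R omega = integral_R d omega with d omega = (∂Q/∂x - ∂P/∂y) dx ∧ dy.
  ∂Q/∂x = 4*x + 3*y
  ∂P/∂y = 3*x
  integrand = ∂Q/∂x - ∂P/∂y = x + 3*y.
Integrating over R: integral_0^1 integral_0^1 (x + 3*y) dx dy = 2.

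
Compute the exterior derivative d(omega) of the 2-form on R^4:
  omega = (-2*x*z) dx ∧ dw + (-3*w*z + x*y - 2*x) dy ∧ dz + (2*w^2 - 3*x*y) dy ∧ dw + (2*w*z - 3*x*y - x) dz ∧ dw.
d(omega) = (2*x - 3*y - 1) dx ∧ dz ∧ dw + (y - 2) dx ∧ dy ∧ dz + (-3*x - 3*z) dy ∧ dz ∧ dw + (-3*y) dx ∧ dy ∧ dw

For a 2-form omega = sum_{i<j} g_{ij} dx_i ∧ dx_j, the exterior derivative is
  d(omega) = sum_{i<j} d(g_{ij}) ∧ dx_i ∧ dx_j = sum_{i<j, k} (∂g_{ij}/∂x_k) dx_k ∧ dx_i ∧ dx_j.
Expand each term, using dx_k ∧ dx_i ∧ dx_j = sgn(permutation) dx_{(a)} ∧ dx_{(b)} ∧ dx_{(c)} with (a < b < c) sorted:
  d(-2*x*z) includes (∂/∂z)(-2*x*z) dz = (-2*x) dz, which multiplied by dx ∧ dw gives (2*x) dx ∧ dz ∧ dw
  d(-3*w*z + x*y - 2*x) includes (∂/∂x)(-3*w*z + x*y - 2*x) dx = (y - 2) dx, which multiplied by dy ∧ dz gives (y - 2) dx ∧ dy ∧ dz
  d(-3*w*z + x*y - 2*x) includes (∂/∂w)(-3*w*z + x*y - 2*x) dw = (-3*z) dw, which multiplied by dy ∧ dz gives (-3*z) dy ∧ dz ∧ dw
  d(2*w^2 - 3*x*y) includes (∂/∂x)(2*w^2 - 3*x*y) dx = (-3*y) dx, which multiplied by dy ∧ dw gives (-3*y) dx ∧ dy ∧ dw
  d(2*w*z - 3*x*y - x) includes (∂/∂x)(2*w*z - 3*x*y - x) dx = (-3*y - 1) dx, which multiplied by dz ∧ dw gives (-3*y - 1) dx ∧ dz ∧ dw
  d(2*w*z - 3*x*y - x) includes (∂/∂y)(2*w*z - 3*x*y - x) dy = (-3*x) dy, which multiplied by dz ∧ dw gives (-3*x) dy ∧ dz ∧ dw
Collecting like 3-forms: d(omega) = (2*x - 3*y - 1) dx ∧ dz ∧ dw + (y - 2) dx ∧ dy ∧ dz + (-3*x - 3*z) dy ∧ dz ∧ dw + (-3*y) dx ∧ dy ∧ dw.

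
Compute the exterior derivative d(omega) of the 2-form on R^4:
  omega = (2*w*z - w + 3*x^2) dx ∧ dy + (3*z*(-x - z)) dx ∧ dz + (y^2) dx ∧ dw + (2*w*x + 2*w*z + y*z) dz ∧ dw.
d(omega) = (2*w) dx ∧ dy ∧ dz + (-2*y + 2*z - 1) dx ∧ dy ∧ dw + (2*w) dx ∧ dz ∧ dw + (z) dy ∧ dz ∧ dw

For a 2-form omega = sum_{i<j} g_{ij} dx_i ∧ dx_j, the exterior derivative is
  d(omega) = sum_{i<j} d(g_{ij}) ∧ dx_i ∧ dx_j = sum_{i<j, k} (∂g_{ij}/∂x_k) dx_k ∧ dx_i ∧ dx_j.
Expand each term, using dx_k ∧ dx_i ∧ dx_j = sgn(permutation) dx_{(a)} ∧ dx_{(b)} ∧ dx_{(c)} with (a < b < c) sorted:
  d(2*w*z - w + 3*x^2) includes (∂/∂z)(2*w*z - w + 3*x^2) dz = (2*w) dz, which multiplied by dx ∧ dy gives (2*w) dx ∧ dy ∧ dz
  d(2*w*z - w + 3*x^2) includes (∂/∂w)(2*w*z - w + 3*x^2) dw = (2*z - 1) dw, which multiplied by dx ∧ dy gives (2*z - 1) dx ∧ dy ∧ dw
  d(y^2) includes (∂/∂y)(y^2) dy = (2*y) dy, which multiplied by dx ∧ dw gives (-2*y) dx ∧ dy ∧ dw
  d(2*w*x + 2*w*z + y*z) includes (∂/∂x)(2*w*x + 2*w*z + y*z) dx = (2*w) dx, which multiplied by dz ∧ dw gives (2*w) dx ∧ dz ∧ dw
  d(2*w*x + 2*w*z + y*z) includes (∂/∂y)(2*w*x + 2*w*z + y*z) dy = (z) dy, which multiplied by dz ∧ dw gives (z) dy ∧ dz ∧ dw
Collecting like 3-forms: d(omega) = (2*w) dx ∧ dy ∧ dz + (-2*y + 2*z - 1) dx ∧ dy ∧ dw + (2*w) dx ∧ dz ∧ dw + (z) dy ∧ dz ∧ dw.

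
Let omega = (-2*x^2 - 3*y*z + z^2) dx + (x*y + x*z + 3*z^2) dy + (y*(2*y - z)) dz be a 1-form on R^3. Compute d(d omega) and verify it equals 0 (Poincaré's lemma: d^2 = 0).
d(d omega) = 0

Step 1: d omega = sum_{i<j} (∂f_j/∂x_i - ∂f_i/∂x_j) dx_i ∧ dx_j:
  coeff of dx ∧ dy: y + 4*z
  coeff of dx ∧ dz: 3*y - 2*z
  coeff of dy ∧ dz: -x + 4*y - 7*z
Step 2: Apply d again to each 2-form coefficient. The only possible 3-form in R^3 is dx ∧ dy ∧ dz, with coefficient
  ∂(coeff of dy∧dz)/∂x - ∂(coeff of dx∧dz)/∂y + ∂(coeff of dx∧dy)/∂z
  = ∂/∂x (-x + 4*y - 7*z) - ∂/∂y (3*y - 2*z) + ∂/∂z (y + 4*z).
Each of these terms simplifies to sums of mixed partials that cancel in pairs. The result is 0 (by equality of mixed partials for smooth functions — Schwarz / Clairaut).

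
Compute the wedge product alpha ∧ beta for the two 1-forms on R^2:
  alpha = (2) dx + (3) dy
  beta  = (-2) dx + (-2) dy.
alpha ∧ beta = (2) dx ∧ dy

Distribute the wedge, using dx_i ∧ dx_j = -dx_j ∧ dx_i and dx_i ∧ dx_i = 0. For each pair (i, j) with i < j, the coefficient of dx_i ∧ dx_j in alpha ∧ beta is (alpha_i * beta_j - alpha_j * beta_i). Collecting: alpha ∧ beta = (2) dx ∧ dy.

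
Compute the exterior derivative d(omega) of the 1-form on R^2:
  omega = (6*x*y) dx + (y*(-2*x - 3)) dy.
d(omega) = (-6*x - 2*y) dx ∧ dy

For a 1-form omega = sum_i f_i dx_i, the exterior derivative is
  d(omega) = sum_{i < j} (∂f_j/∂x_i - ∂f_i/∂x_j) dx_i ∧ dx_j.
  coefficient of dx ∧ dy: ∂f_2/∂x - ∂f_1/∂y = ∂(y*(-2*x - 3))/∂x - ∂(6*x*y)/∂y = -6*x - 2*y
Assembling: d(omega) = (-6*x - 2*y) dx ∧ dy.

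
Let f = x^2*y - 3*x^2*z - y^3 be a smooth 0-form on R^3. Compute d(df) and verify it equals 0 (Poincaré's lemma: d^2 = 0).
d(df) = 0

Step 1: df = sum_i (∂f/∂x_i) dx_i = (2*x*(y - 3*z)) dx + (x^2 - 3*y^2) dy + (-3*x^2) dz.
Step 2: Apply d again. Using the 1-form formula, the coefficient of dx ∧ dy in d(df) is ∂^2 f/∂x ∂y - ∂^2 f/∂y ∂x = (2*x) - (2*x) = 0 (equality of mixed partials for smooth f).
Similarly for dx ∧ dz and dy ∧ dz — all coefficients vanish. So d(df) = 0.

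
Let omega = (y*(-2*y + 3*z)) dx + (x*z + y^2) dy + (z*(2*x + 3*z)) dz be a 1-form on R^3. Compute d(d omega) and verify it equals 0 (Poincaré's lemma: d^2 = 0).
d(d omega) = 0

Step 1: d omega = sum_{i<j} (∂f_j/∂x_i - ∂f_i/∂x_j) dx_i ∧ dx_j:
  coeff of dx ∧ dy: 4*y - 2*z
  coeff of dx ∧ dz: -3*y + 2*z
  coeff of dy ∧ dz: -x
Step 2: Apply d again to each 2-form coefficient. The only possible 3-form in R^3 is dx ∧ dy ∧ dz, with coefficient
  ∂(coeff of dy∧dz)/∂x - ∂(coeff of dx∧dz)/∂y + ∂(coeff of dx∧dy)/∂z
  = ∂/∂x (-x) - ∂/∂y (-3*y + 2*z) + ∂/∂z (4*y - 2*z).
Each of these terms simplifies to sums of mixed partials that cancel in pairs. The result is 0 (by equality of mixed partials for smooth functions — Schwarz / Clairaut).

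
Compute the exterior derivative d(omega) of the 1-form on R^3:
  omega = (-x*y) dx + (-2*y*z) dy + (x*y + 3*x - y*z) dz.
d(omega) = (x) dx ∧ dy + (y + 3) dx ∧ dz + (x + 2*y - z) dy ∧ dz

For a 1-form omega = sum_i f_i dx_i, the exterior derivative is
  d(omega) = sum_{i < j} (∂f_j/∂x_i - ∂f_i/∂x_j) dx_i ∧ dx_j.
  coefficient of dx ∧ dy: ∂f_2/∂x - ∂f_1/∂y = ∂(-2*y*z)/∂x - ∂(-x*y)/∂y = x
  coefficient of dx ∧ dz: ∂f_3/∂x - ∂f_1/∂z = ∂(x*y + 3*x - y*z)/∂x - ∂(-x*y)/∂z = y + 3
  coefficient of dy ∧ dz: ∂f_3/∂y - ∂f_2/∂z = ∂(x*y + 3*x - y*z)/∂y - ∂(-2*y*z)/∂z = x + 2*y - z
Assembling: d(omega) = (x) dx ∧ dy + (y + 3) dx ∧ dz + (x + 2*y - z) dy ∧ dz.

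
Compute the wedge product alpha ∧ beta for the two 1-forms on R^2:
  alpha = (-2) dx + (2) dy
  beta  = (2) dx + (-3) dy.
alpha ∧ beta = (2) dx ∧ dy

Distribute the wedge, using dx_i ∧ dx_j = -dx_j ∧ dx_i and dx_i ∧ dx_i = 0. For each pair (i, j) with i < j, the coefficient of dx_i ∧ dx_j in alpha ∧ beta is (alpha_i * beta_j - alpha_j * beta_i). Collecting: alpha ∧ beta = (2) dx ∧ dy.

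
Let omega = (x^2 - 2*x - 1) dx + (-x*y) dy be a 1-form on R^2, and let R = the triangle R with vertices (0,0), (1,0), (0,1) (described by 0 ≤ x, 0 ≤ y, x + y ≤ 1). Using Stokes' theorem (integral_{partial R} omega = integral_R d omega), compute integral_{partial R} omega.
integral_(partial R) omega = -1/6

Stokes: integral_partial_R omega = integral_R d omega with d omega = (∂Q/∂x - ∂P/∂y) dx ∧ dy.
  ∂Q/∂x = -y
  ∂P/∂y = 0
  integrand = ∂Q/∂x - ∂P/∂y = -y.
Integrating over R: integral_0^1 integral_0^{1-x} (-y) dy dx = -1/6.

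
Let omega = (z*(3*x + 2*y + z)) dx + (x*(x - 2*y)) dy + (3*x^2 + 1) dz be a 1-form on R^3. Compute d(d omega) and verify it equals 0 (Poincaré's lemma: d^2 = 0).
d(d omega) = 0

Step 1: d omega = sum_{i<j} (∂f_j/∂x_i - ∂f_i/∂x_j) dx_i ∧ dx_j:
  coeff of dx ∧ dy: 2*x - 2*y - 2*z
  coeff of dx ∧ dz: 3*x - 2*y - 2*z
  coeff of dy ∧ dz: 0
Step 2: Apply d again to each 2-form coefficient. The only possible 3-form in R^3 is dx ∧ dy ∧ dz, with coefficient
  ∂(coeff of dy∧dz)/∂x - ∂(coeff of dx∧dz)/∂y + ∂(coeff of dx∧dy)/∂z
  = ∂/∂x (0) - ∂/∂y (3*x - 2*y - 2*z) + ∂/∂z (2*x - 2*y - 2*z).
Each of these terms simplifies to sums of mixed partials that cancel in pairs. The result is 0 (by equality of mixed partials for smooth functions — Schwarz / Clairaut).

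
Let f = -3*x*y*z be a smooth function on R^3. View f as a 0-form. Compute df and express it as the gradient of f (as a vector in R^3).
df = (-3*y*z) dx + (-3*x*z) dy + (-3*x*y) dz; grad f = (-3*y*z, -3*x*z, -3*x*y)

For a 0-form f, d f = (∂f/∂x) dx + (∂f/∂y) dy + (∂f/∂z) dz. The components of the vector representation are exactly the entries of grad f in Cartesian coordinates:
  ∂f/∂x = -3*y*z
  ∂f/∂y = -3*x*z
  ∂f/∂z = -3*x*y.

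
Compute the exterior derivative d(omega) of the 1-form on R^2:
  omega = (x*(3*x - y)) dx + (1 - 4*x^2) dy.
d(omega) = (-7*x) dx ∧ dy

For a 1-form omega = sum_i f_i dx_i, the exterior derivative is
  d(omega) = sum_{i < j} (∂f_j/∂x_i - ∂f_i/∂x_j) dx_i ∧ dx_j.
  coefficient of dx ∧ dy: ∂f_2/∂x - ∂f_1/∂y = ∂(1 - 4*x^2)/∂x - ∂(x*(3*x - y))/∂y = -7*x
Assembling: d(omega) = (-7*x) dx ∧ dy.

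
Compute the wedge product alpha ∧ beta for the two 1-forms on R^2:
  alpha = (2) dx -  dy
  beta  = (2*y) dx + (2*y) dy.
alpha ∧ beta = (6*y) dx ∧ dy

Distribute the wedge, using dx_i ∧ dx_j = -dx_j ∧ dx_i and dx_i ∧ dx_i = 0. For each pair (i, j) with i < j, the coefficient of dx_i ∧ dx_j in alpha ∧ beta is (alpha_i * beta_j - alpha_j * beta_i). Collecting: alpha ∧ beta = (6*y) dx ∧ dy.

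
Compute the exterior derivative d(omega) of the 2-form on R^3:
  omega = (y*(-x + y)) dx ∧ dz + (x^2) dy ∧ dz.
d(omega) = (3*x - 2*y) dx ∧ dy ∧ dz

For a 2-form omega = sum_{i<j} g_{ij} dx_i ∧ dx_j, the exterior derivative is
  d(omega) = sum_{i<j} d(g_{ij}) ∧ dx_i ∧ dx_j = sum_{i<j, k} (∂g_{ij}/∂x_k) dx_k ∧ dx_i ∧ dx_j.
Expand each term, using dx_k ∧ dx_i ∧ dx_j = sgn(permutation) dx_{(a)} ∧ dx_{(b)} ∧ dx_{(c)} with (a < b < c) sorted:
  d(y*(-x + y)) includes (∂/∂y)(y*(-x + y)) dy = (-x + 2*y) dy, which multiplied by dx ∧ dz gives (x - 2*y) dx ∧ dy ∧ dz
  d(x^2) includes (∂/∂x)(x^2) dx = (2*x) dx, which multiplied by dy ∧ dz gives (2*x) dx ∧ dy ∧ dz
Collecting like 3-forms: d(omega) = (3*x - 2*y) dx ∧ dy ∧ dz.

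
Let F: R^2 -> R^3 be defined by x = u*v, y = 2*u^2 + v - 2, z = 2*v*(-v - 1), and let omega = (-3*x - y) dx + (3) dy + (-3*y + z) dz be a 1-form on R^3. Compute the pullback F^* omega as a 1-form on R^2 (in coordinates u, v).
F^* omega = (-2*u^2*v - 3*u*v^2 + 12*u - v^2 + 2*v) du + (-2*u^3 + 21*u^2*v + 12*u^2 - u*v + 2*u + 8*v^3 + 24*v^2 - 14*v - 9) dv

Using F^*(f dg) = (f ∘ F) d(g ∘ F), substitute each coordinate x_i by F_i(u, v) in f_i, and replace dx_i by d F_i = (∂F_i/∂u) du + (∂F_i/∂v) dv.
  For the x component: f_1(F) = -2*u^2 - 3*u*v - v + 2; d F_1 = (v) du + (u) dv
  For the y component: f_2(F) = 3; d F_2 = (4*u) du + (1) dv
  For the z component: f_3(F) = -6*u^2 - 2*v^2 - 5*v + 6; d F_3 = (0) du + (-4*v - 2) dv
Combining and collecting du, dv coefficients:
  coeff of du: -2*u^2*v - 3*u*v^2 + 12*u - v^2 + 2*v
  coeff of dv: -2*u^3 + 21*u^2*v + 12*u^2 - u*v + 2*u + 8*v^3 + 24*v^2 - 14*v - 9
F^* omega = (-2*u^2*v - 3*u*v^2 + 12*u - v^2 + 2*v) du + (-2*u^3 + 21*u^2*v + 12*u^2 - u*v + 2*u + 8*v^3 + 24*v^2 - 14*v - 9) dv.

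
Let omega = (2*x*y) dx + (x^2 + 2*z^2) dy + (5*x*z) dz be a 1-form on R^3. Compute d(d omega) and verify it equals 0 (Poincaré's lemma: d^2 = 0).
d(d omega) = 0

Step 1: d omega = sum_{i<j} (∂f_j/∂x_i - ∂f_i/∂x_j) dx_i ∧ dx_j:
  coeff of dx ∧ dy: 0
  coeff of dx ∧ dz: 5*z
  coeff of dy ∧ dz: -4*z
Step 2: Apply d again to each 2-form coefficient. The only possible 3-form in R^3 is dx ∧ dy ∧ dz, with coefficient
  ∂(coeff of dy∧dz)/∂x - ∂(coeff of dx∧dz)/∂y + ∂(coeff of dx∧dy)/∂z
  = ∂/∂x (-4*z) - ∂/∂y (5*z) + ∂/∂z (0).
Each of these terms simplifies to sums of mixed partials that cancel in pairs. The result is 0 (by equality of mixed partials for smooth functions — Schwarz / Clairaut).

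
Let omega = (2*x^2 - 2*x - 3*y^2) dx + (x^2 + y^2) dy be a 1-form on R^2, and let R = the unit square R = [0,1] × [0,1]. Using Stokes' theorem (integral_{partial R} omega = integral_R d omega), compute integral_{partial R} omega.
integral_(partial R) omega = 4

Stokes: integral_partial_R omega = integral_R d omega with d omega = (∂Q/∂x - ∂P/∂y) dx ∧ dy.
  ∂Q/∂x = 2*x
  ∂P/∂y = -6*y
  integrand = ∂Q/∂x - ∂P/∂y = 2*x + 6*y.
Integrating over R: integral_0^1 integral_0^1 (2*x + 6*y) dx dy = 4.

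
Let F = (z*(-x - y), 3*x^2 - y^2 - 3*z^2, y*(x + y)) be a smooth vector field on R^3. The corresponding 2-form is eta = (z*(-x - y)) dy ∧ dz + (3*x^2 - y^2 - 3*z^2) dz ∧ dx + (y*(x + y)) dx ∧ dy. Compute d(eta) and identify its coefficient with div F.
d(eta) = (-2*y - z) dx ∧ dy ∧ dz; div F = -2*y - z

For a 2-form in R^3 of the form above, applying d gives a 3-form with coefficient ∂P/∂x + ∂Q/∂y + ∂R/∂z:
  ∂P/∂x = -z
  ∂Q/∂y = -2*y
  ∂R/∂z = 0
Sum = -2*y - z, which is exactly div F.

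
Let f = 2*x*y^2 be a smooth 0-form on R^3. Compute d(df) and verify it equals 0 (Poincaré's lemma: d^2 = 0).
d(df) = 0

Step 1: df = sum_i (∂f/∂x_i) dx_i = (2*y^2) dx + (4*x*y) dy + (0) dz.
Step 2: Apply d again. Using the 1-form formula, the coefficient of dx ∧ dy in d(df) is ∂^2 f/∂x ∂y - ∂^2 f/∂y ∂x = (4*y) - (4*y) = 0 (equality of mixed partials for smooth f).
Similarly for dx ∧ dz and dy ∧ dz — all coefficients vanish. So d(df) = 0.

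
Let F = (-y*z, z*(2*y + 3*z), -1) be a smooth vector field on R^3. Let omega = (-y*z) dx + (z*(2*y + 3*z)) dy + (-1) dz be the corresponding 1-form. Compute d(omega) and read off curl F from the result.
d(omega) = (-2*y - 6*z) dy ∧ dz + (-y) dz ∧ dx + (z) dx ∧ dy; curl F = (-2*y - 6*z, -y, z)

d omega = sum_{i<j} (∂f_j/∂x_i - ∂f_i/∂x_j) dx_i ∧ dx_j. Under the identification (dy ∧ dz, dz ∧ dx, dx ∧ dy) ↔ (e_x, e_y, e_z), the coefficients are exactly the components of curl F. Compute:
  ∂R/∂y - ∂Q/∂z = (0) - (2*y + 6*z) = -2*y - 6*z
  ∂P/∂z - ∂R/∂x = (-y) - (0) = -y
  ∂Q/∂x - ∂P/∂y = (0) - (-z) = z.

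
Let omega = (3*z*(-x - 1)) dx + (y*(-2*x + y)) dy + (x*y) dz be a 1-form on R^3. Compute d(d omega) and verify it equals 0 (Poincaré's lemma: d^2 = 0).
d(d omega) = 0

Step 1: d omega = sum_{i<j} (∂f_j/∂x_i - ∂f_i/∂x_j) dx_i ∧ dx_j:
  coeff of dx ∧ dy: -2*y
  coeff of dx ∧ dz: 3*x + y + 3
  coeff of dy ∧ dz: x
Step 2: Apply d again to each 2-form coefficient. The only possible 3-form in R^3 is dx ∧ dy ∧ dz, with coefficient
  ∂(coeff of dy∧dz)/∂x - ∂(coeff of dx∧dz)/∂y + ∂(coeff of dx∧dy)/∂z
  = ∂/∂x (x) - ∂/∂y (3*x + y + 3) + ∂/∂z (-2*y).
Each of these terms simplifies to sums of mixed partials that cancel in pairs. The result is 0 (by equality of mixed partials for smooth functions — Schwarz / Clairaut).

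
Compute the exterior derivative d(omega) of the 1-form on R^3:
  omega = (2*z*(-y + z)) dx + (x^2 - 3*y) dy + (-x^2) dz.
d(omega) = (2*x + 2*z) dx ∧ dy + (-2*x + 2*y - 4*z) dx ∧ dz

For a 1-form omega = sum_i f_i dx_i, the exterior derivative is
  d(omega) = sum_{i < j} (∂f_j/∂x_i - ∂f_i/∂x_j) dx_i ∧ dx_j.
  coefficient of dx ∧ dy: ∂f_2/∂x - ∂f_1/∂y = ∂(x^2 - 3*y)/∂x - ∂(2*z*(-y + z))/∂y = 2*x + 2*z
  coefficient of dx ∧ dz: ∂f_3/∂x - ∂f_1/∂z = ∂(-x^2)/∂x - ∂(2*z*(-y + z))/∂z = -2*x + 2*y - 4*z
Assembling: d(omega) = (2*x + 2*z) dx ∧ dy + (-2*x + 2*y - 4*z) dx ∧ dz.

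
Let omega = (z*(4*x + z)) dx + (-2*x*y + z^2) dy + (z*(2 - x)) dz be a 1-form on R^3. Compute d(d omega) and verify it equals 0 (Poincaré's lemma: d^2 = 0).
d(d omega) = 0

Step 1: d omega = sum_{i<j} (∂f_j/∂x_i - ∂f_i/∂x_j) dx_i ∧ dx_j:
  coeff of dx ∧ dy: -2*y
  coeff of dx ∧ dz: -4*x - 3*z
  coeff of dy ∧ dz: -2*z
Step 2: Apply d again to each 2-form coefficient. The only possible 3-form in R^3 is dx ∧ dy ∧ dz, with coefficient
  ∂(coeff of dy∧dz)/∂x - ∂(coeff of dx∧dz)/∂y + ∂(coeff of dx∧dy)/∂z
  = ∂/∂x (-2*z) - ∂/∂y (-4*x - 3*z) + ∂/∂z (-2*y).
Each of these terms simplifies to sums of mixed partials that cancel in pairs. The result is 0 (by equality of mixed partials for smooth functions — Schwarz / Clairaut).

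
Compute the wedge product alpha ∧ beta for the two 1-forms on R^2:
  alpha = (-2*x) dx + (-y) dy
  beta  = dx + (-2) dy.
alpha ∧ beta = (4*x + y) dx ∧ dy

Distribute the wedge, using dx_i ∧ dx_j = -dx_j ∧ dx_i and dx_i ∧ dx_i = 0. For each pair (i, j) with i < j, the coefficient of dx_i ∧ dx_j in alpha ∧ beta is (alpha_i * beta_j - alpha_j * beta_i). Collecting: alpha ∧ beta = (4*x + y) dx ∧ dy.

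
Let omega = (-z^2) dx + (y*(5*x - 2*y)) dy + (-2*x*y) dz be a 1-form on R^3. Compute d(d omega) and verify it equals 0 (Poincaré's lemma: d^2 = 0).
d(d omega) = 0

Step 1: d omega = sum_{i<j} (∂f_j/∂x_i - ∂f_i/∂x_j) dx_i ∧ dx_j:
  coeff of dx ∧ dy: 5*y
  coeff of dx ∧ dz: -2*y + 2*z
  coeff of dy ∧ dz: -2*x
Step 2: Apply d again to each 2-form coefficient. The only possible 3-form in R^3 is dx ∧ dy ∧ dz, with coefficient
  ∂(coeff of dy∧dz)/∂x - ∂(coeff of dx∧dz)/∂y + ∂(coeff of dx∧dy)/∂z
  = ∂/∂x (-2*x) - ∂/∂y (-2*y + 2*z) + ∂/∂z (5*y).
Each of these terms simplifies to sums of mixed partials that cancel in pairs. The result is 0 (by equality of mixed partials for smooth functions — Schwarz / Clairaut).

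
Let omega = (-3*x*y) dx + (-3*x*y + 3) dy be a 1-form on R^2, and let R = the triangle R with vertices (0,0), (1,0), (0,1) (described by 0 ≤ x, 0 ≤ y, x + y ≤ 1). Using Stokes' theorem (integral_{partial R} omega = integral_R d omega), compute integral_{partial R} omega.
integral_(partial R) omega = 0

Stokes: integral_partial_R omega = integral_R d omega with d omega = (∂Q/∂x - ∂P/∂y) dx ∧ dy.
  ∂Q/∂x = -3*y
  ∂P/∂y = -3*x
  integrand = ∂Q/∂x - ∂P/∂y = 3*x - 3*y.
Integrating over R: integral_0^1 integral_0^{1-x} (3*x - 3*y) dy dx = 0.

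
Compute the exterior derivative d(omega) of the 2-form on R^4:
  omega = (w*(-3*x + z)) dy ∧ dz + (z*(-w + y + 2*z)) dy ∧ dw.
d(omega) = (-3*w) dx ∧ dy ∧ dz + (w - 3*x - y - 3*z) dy ∧ dz ∧ dw

For a 2-form omega = sum_{i<j} g_{ij} dx_i ∧ dx_j, the exterior derivative is
  d(omega) = sum_{i<j} d(g_{ij}) ∧ dx_i ∧ dx_j = sum_{i<j, k} (∂g_{ij}/∂x_k) dx_k ∧ dx_i ∧ dx_j.
Expand each term, using dx_k ∧ dx_i ∧ dx_j = sgn(permutation) dx_{(a)} ∧ dx_{(b)} ∧ dx_{(c)} with (a < b < c) sorted:
  d(w*(-3*x + z)) includes (∂/∂x)(w*(-3*x + z)) dx = (-3*w) dx, which multiplied by dy ∧ dz gives (-3*w) dx ∧ dy ∧ dz
  d(w*(-3*x + z)) includes (∂/∂w)(w*(-3*x + z)) dw = (-3*x + z) dw, which multiplied by dy ∧ dz gives (-3*x + z) dy ∧ dz ∧ dw
  d(z*(-w + y + 2*z)) includes (∂/∂z)(z*(-w + y + 2*z)) dz = (-w + y + 4*z) dz, which multiplied by dy ∧ dw gives (w - y - 4*z) dy ∧ dz ∧ dw
Collecting like 3-forms: d(omega) = (-3*w) dx ∧ dy ∧ dz + (w - 3*x - y - 3*z) dy ∧ dz ∧ dw.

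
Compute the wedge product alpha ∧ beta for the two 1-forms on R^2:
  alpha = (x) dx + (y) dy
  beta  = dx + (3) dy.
alpha ∧ beta = (3*x - y) dx ∧ dy

Distribute the wedge, using dx_i ∧ dx_j = -dx_j ∧ dx_i and dx_i ∧ dx_i = 0. For each pair (i, j) with i < j, the coefficient of dx_i ∧ dx_j in alpha ∧ beta is (alpha_i * beta_j - alpha_j * beta_i). Collecting: alpha ∧ beta = (3*x - y) dx ∧ dy.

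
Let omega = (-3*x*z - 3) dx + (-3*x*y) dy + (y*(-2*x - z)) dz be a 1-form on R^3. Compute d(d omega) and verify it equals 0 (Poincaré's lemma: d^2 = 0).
d(d omega) = 0

Step 1: d omega = sum_{i<j} (∂f_j/∂x_i - ∂f_i/∂x_j) dx_i ∧ dx_j:
  coeff of dx ∧ dy: -3*y
  coeff of dx ∧ dz: 3*x - 2*y
  coeff of dy ∧ dz: -2*x - z
Step 2: Apply d again to each 2-form coefficient. The only possible 3-form in R^3 is dx ∧ dy ∧ dz, with coefficient
  ∂(coeff of dy∧dz)/∂x - ∂(coeff of dx∧dz)/∂y + ∂(coeff of dx∧dy)/∂z
  = ∂/∂x (-2*x - z) - ∂/∂y (3*x - 2*y) + ∂/∂z (-3*y).
Each of these terms simplifies to sums of mixed partials that cancel in pairs. The result is 0 (by equality of mixed partials for smooth functions — Schwarz / Clairaut).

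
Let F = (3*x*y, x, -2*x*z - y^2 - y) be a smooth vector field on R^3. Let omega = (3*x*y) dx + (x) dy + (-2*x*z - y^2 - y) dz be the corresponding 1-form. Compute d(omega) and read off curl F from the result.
d(omega) = (-2*y - 1) dy ∧ dz + (2*z) dz ∧ dx + (1 - 3*x) dx ∧ dy; curl F = (-2*y - 1, 2*z, 1 - 3*x)

d omega = sum_{i<j} (∂f_j/∂x_i - ∂f_i/∂x_j) dx_i ∧ dx_j. Under the identification (dy ∧ dz, dz ∧ dx, dx ∧ dy) ↔ (e_x, e_y, e_z), the coefficients are exactly the components of curl F. Compute:
  ∂R/∂y - ∂Q/∂z = (-2*y - 1) - (0) = -2*y - 1
  ∂P/∂z - ∂R/∂x = (0) - (-2*z) = 2*z
  ∂Q/∂x - ∂P/∂y = (1) - (3*x) = 1 - 3*x.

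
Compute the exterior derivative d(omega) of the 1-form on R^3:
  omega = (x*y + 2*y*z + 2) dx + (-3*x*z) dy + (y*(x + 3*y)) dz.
d(omega) = (-x - 5*z) dx ∧ dy + (-y) dx ∧ dz + (4*x + 6*y) dy ∧ dz

For a 1-form omega = sum_i f_i dx_i, the exterior derivative is
  d(omega) = sum_{i < j} (∂f_j/∂x_i - ∂f_i/∂x_j) dx_i ∧ dx_j.
  coefficient of dx ∧ dy: ∂f_2/∂x - ∂f_1/∂y = ∂(-3*x*z)/∂x - ∂(x*y + 2*y*z + 2)/∂y = -x - 5*z
  coefficient of dx ∧ dz: ∂f_3/∂x - ∂f_1/∂z = ∂(y*(x + 3*y))/∂x - ∂(x*y + 2*y*z + 2)/∂z = -y
  coefficient of dy ∧ dz: ∂f_3/∂y - ∂f_2/∂z = ∂(y*(x + 3*y))/∂y - ∂(-3*x*z)/∂z = 4*x + 6*y
Assembling: d(omega) = (-x - 5*z) dx ∧ dy + (-y) dx ∧ dz + (4*x + 6*y) dy ∧ dz.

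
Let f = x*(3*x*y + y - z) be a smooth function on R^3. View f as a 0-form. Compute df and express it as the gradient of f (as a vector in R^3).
df = (6*x*y + y - z) dx + (x*(3*x + 1)) dy + (-x) dz; grad f = (6*x*y + y - z, x*(3*x + 1), -x)

For a 0-form f, d f = (∂f/∂x) dx + (∂f/∂y) dy + (∂f/∂z) dz. The components of the vector representation are exactly the entries of grad f in Cartesian coordinates:
  ∂f/∂x = 6*x*y + y - z
  ∂f/∂y = x*(3*x + 1)
  ∂f/∂z = -x.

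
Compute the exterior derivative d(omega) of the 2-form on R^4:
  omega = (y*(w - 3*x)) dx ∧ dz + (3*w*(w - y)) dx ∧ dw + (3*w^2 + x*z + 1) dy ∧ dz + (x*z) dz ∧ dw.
d(omega) = (-w + 3*x + z) dx ∧ dy ∧ dz + (y + z) dx ∧ dz ∧ dw + (3*w) dx ∧ dy ∧ dw + (6*w) dy ∧ dz ∧ dw

For a 2-form omega = sum_{i<j} g_{ij} dx_i ∧ dx_j, the exterior derivative is
  d(omega) = sum_{i<j} d(g_{ij}) ∧ dx_i ∧ dx_j = sum_{i<j, k} (∂g_{ij}/∂x_k) dx_k ∧ dx_i ∧ dx_j.
Expand each term, using dx_k ∧ dx_i ∧ dx_j = sgn(permutation) dx_{(a)} ∧ dx_{(b)} ∧ dx_{(c)} with (a < b < c) sorted:
  d(y*(w - 3*x)) includes (∂/∂y)(y*(w - 3*x)) dy = (w - 3*x) dy, which multiplied by dx ∧ dz gives (-w + 3*x) dx ∧ dy ∧ dz
  d(y*(w - 3*x)) includes (∂/∂w)(y*(w - 3*x)) dw = (y) dw, which multiplied by dx ∧ dz gives (y) dx ∧ dz ∧ dw
  d(3*w*(w - y)) includes (∂/∂y)(3*w*(w - y)) dy = (-3*w) dy, which multiplied by dx ∧ dw gives (3*w) dx ∧ dy ∧ dw
  d(3*w^2 + x*z + 1) includes (∂/∂x)(3*w^2 + x*z + 1) dx = (z) dx, which multiplied by dy ∧ dz gives (z) dx ∧ dy ∧ dz
  d(3*w^2 + x*z + 1) includes (∂/∂w)(3*w^2 + x*z + 1) dw = (6*w) dw, which multiplied by dy ∧ dz gives (6*w) dy ∧ dz ∧ dw
  d(x*z) includes (∂/∂x)(x*z) dx = (z) dx, which multiplied by dz ∧ dw gives (z) dx ∧ dz ∧ dw
Collecting like 3-forms: d(omega) = (-w + 3*x + z) dx ∧ dy ∧ dz + (y + z) dx ∧ dz ∧ dw + (3*w) dx ∧ dy ∧ dw + (6*w) dy ∧ dz ∧ dw.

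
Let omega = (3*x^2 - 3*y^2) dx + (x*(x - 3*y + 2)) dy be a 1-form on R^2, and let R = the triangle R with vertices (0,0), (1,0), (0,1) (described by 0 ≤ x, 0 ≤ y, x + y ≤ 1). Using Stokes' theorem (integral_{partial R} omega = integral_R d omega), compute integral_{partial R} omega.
integral_(partial R) omega = 11/6

Stokes: integral_partial_R omega = integral_R d omega with d omega = (∂Q/∂x - ∂P/∂y) dx ∧ dy.
  ∂Q/∂x = 2*x - 3*y + 2
  ∂P/∂y = -6*y
  integrand = ∂Q/∂x - ∂P/∂y = 2*x + 3*y + 2.
Integrating over R: integral_0^1 integral_0^{1-x} (2*x + 3*y + 2) dy dx = 11/6.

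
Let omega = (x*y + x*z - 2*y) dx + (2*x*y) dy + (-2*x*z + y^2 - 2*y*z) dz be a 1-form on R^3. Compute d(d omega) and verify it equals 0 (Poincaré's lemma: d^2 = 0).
d(d omega) = 0

Step 1: d omega = sum_{i<j} (∂f_j/∂x_i - ∂f_i/∂x_j) dx_i ∧ dx_j:
  coeff of dx ∧ dy: -x + 2*y + 2
  coeff of dx ∧ dz: -x - 2*z
  coeff of dy ∧ dz: 2*y - 2*z
Step 2: Apply d again to each 2-form coefficient. The only possible 3-form in R^3 is dx ∧ dy ∧ dz, with coefficient
  ∂(coeff of dy∧dz)/∂x - ∂(coeff of dx∧dz)/∂y + ∂(coeff of dx∧dy)/∂z
  = ∂/∂x (2*y - 2*z) - ∂/∂y (-x - 2*z) + ∂/∂z (-x + 2*y + 2).
Each of these terms simplifies to sums of mixed partials that cancel in pairs. The result is 0 (by equality of mixed partials for smooth functions — Schwarz / Clairaut).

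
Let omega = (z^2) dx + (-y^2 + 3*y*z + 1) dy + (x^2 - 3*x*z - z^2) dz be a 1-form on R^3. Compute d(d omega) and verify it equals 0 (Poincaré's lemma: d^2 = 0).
d(d omega) = 0

Step 1: d omega = sum_{i<j} (∂f_j/∂x_i - ∂f_i/∂x_j) dx_i ∧ dx_j:
  coeff of dx ∧ dy: 0
  coeff of dx ∧ dz: 2*x - 5*z
  coeff of dy ∧ dz: -3*y
Step 2: Apply d again to each 2-form coefficient. The only possible 3-form in R^3 is dx ∧ dy ∧ dz, with coefficient
  ∂(coeff of dy∧dz)/∂x - ∂(coeff of dx∧dz)/∂y + ∂(coeff of dx∧dy)/∂z
  = ∂/∂x (-3*y) - ∂/∂y (2*x - 5*z) + ∂/∂z (0).
Each of these terms simplifies to sums of mixed partials that cancel in pairs. The result is 0 (by equality of mixed partials for smooth functions — Schwarz / Clairaut).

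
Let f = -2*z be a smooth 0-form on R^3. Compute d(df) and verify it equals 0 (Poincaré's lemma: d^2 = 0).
d(df) = 0

Step 1: df = sum_i (∂f/∂x_i) dx_i = (0) dx + (0) dy + (-2) dz.
Step 2: Apply d again. Using the 1-form formula, the coefficient of dx ∧ dy in d(df) is ∂^2 f/∂x ∂y - ∂^2 f/∂y ∂x = (0) - (0) = 0 (equality of mixed partials for smooth f).
Similarly for dx ∧ dz and dy ∧ dz — all coefficients vanish. So d(df) = 0.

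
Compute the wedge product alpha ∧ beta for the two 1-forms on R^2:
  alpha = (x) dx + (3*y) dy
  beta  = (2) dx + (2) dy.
alpha ∧ beta = (2*x - 6*y) dx ∧ dy

Distribute the wedge, using dx_i ∧ dx_j = -dx_j ∧ dx_i and dx_i ∧ dx_i = 0. For each pair (i, j) with i < j, the coefficient of dx_i ∧ dx_j in alpha ∧ beta is (alpha_i * beta_j - alpha_j * beta_i). Collecting: alpha ∧ beta = (2*x - 6*y) dx ∧ dy.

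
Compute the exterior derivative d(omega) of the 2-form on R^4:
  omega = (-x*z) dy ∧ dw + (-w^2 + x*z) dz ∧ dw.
d(omega) = (-z) dx ∧ dy ∧ dw + (x) dy ∧ dz ∧ dw + (z) dx ∧ dz ∧ dw

For a 2-form omega = sum_{i<j} g_{ij} dx_i ∧ dx_j, the exterior derivative is
  d(omega) = sum_{i<j} d(g_{ij}) ∧ dx_i ∧ dx_j = sum_{i<j, k} (∂g_{ij}/∂x_k) dx_k ∧ dx_i ∧ dx_j.
Expand each term, using dx_k ∧ dx_i ∧ dx_j = sgn(permutation) dx_{(a)} ∧ dx_{(b)} ∧ dx_{(c)} with (a < b < c) sorted:
  d(-x*z) includes (∂/∂x)(-x*z) dx = (-z) dx, which multiplied by dy ∧ dw gives (-z) dx ∧ dy ∧ dw
  d(-x*z) includes (∂/∂z)(-x*z) dz = (-x) dz, which multiplied by dy ∧ dw gives (x) dy ∧ dz ∧ dw
  d(-w^2 + x*z) includes (∂/∂x)(-w^2 + x*z) dx = (z) dx, which multiplied by dz ∧ dw gives (z) dx ∧ dz ∧ dw
Collecting like 3-forms: d(omega) = (-z) dx ∧ dy ∧ dw + (x) dy ∧ dz ∧ dw + (z) dx ∧ dz ∧ dw.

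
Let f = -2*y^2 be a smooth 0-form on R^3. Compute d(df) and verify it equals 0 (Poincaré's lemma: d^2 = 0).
d(df) = 0

Step 1: df = sum_i (∂f/∂x_i) dx_i = (0) dx + (-4*y) dy + (0) dz.
Step 2: Apply d again. Using the 1-form formula, the coefficient of dx ∧ dy in d(df) is ∂^2 f/∂x ∂y - ∂^2 f/∂y ∂x = (0) - (0) = 0 (equality of mixed partials for smooth f).
Similarly for dx ∧ dz and dy ∧ dz — all coefficients vanish. So d(df) = 0.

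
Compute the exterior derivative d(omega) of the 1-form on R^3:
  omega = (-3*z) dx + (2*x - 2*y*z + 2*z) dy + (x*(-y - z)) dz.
d(omega) = (2) dx ∧ dy + (-y - z + 3) dx ∧ dz + (-x + 2*y - 2) dy ∧ dz

For a 1-form omega = sum_i f_i dx_i, the exterior derivative is
  d(omega) = sum_{i < j} (∂f_j/∂x_i - ∂f_i/∂x_j) dx_i ∧ dx_j.
  coefficient of dx ∧ dy: ∂f_2/∂x - ∂f_1/∂y = ∂(2*x - 2*y*z + 2*z)/∂x - ∂(-3*z)/∂y = 2
  coefficient of dx ∧ dz: ∂f_3/∂x - ∂f_1/∂z = ∂(x*(-y - z))/∂x - ∂(-3*z)/∂z = -y - z + 3
  coefficient of dy ∧ dz: ∂f_3/∂y - ∂f_2/∂z = ∂(x*(-y - z))/∂y - ∂(2*x - 2*y*z + 2*z)/∂z = -x + 2*y - 2
Assembling: d(omega) = (2) dx ∧ dy + (-y - z + 3) dx ∧ dz + (-x + 2*y - 2) dy ∧ dz.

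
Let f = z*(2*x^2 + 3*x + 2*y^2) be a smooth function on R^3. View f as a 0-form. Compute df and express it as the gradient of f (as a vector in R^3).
df = (z*(4*x + 3)) dx + (4*y*z) dy + (2*x^2 + 3*x + 2*y^2) dz; grad f = (z*(4*x + 3), 4*y*z, 2*x^2 + 3*x + 2*y^2)

For a 0-form f, d f = (∂f/∂x) dx + (∂f/∂y) dy + (∂f/∂z) dz. The components of the vector representation are exactly the entries of grad f in Cartesian coordinates:
  ∂f/∂x = z*(4*x + 3)
  ∂f/∂y = 4*y*z
  ∂f/∂z = 2*x^2 + 3*x + 2*y^2.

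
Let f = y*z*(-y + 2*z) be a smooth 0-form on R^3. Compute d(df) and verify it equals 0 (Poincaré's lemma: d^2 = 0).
d(df) = 0

Step 1: df = sum_i (∂f/∂x_i) dx_i = (0) dx + (2*z*(-y + z)) dy + (y*(-y + 4*z)) dz.
Step 2: Apply d again. Using the 1-form formula, the coefficient of dx ∧ dy in d(df) is ∂^2 f/∂x ∂y - ∂^2 f/∂y ∂x = (0) - (0) = 0 (equality of mixed partials for smooth f).
Similarly for dx ∧ dz and dy ∧ dz — all coefficients vanish. So d(df) = 0.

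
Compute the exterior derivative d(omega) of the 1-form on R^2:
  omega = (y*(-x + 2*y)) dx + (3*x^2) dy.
d(omega) = (7*x - 4*y) dx ∧ dy

For a 1-form omega = sum_i f_i dx_i, the exterior derivative is
  d(omega) = sum_{i < j} (∂f_j/∂x_i - ∂f_i/∂x_j) dx_i ∧ dx_j.
  coefficient of dx ∧ dy: ∂f_2/∂x - ∂f_1/∂y = ∂(3*x^2)/∂x - ∂(y*(-x + 2*y))/∂y = 7*x - 4*y
Assembling: d(omega) = (7*x - 4*y) dx ∧ dy.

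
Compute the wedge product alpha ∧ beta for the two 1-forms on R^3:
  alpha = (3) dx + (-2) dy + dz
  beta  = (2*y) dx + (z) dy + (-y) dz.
alpha ∧ beta = (4*y + 3*z) dx ∧ dy + (-5*y) dx ∧ dz + (2*y - z) dy ∧ dz

Distribute the wedge, using dx_i ∧ dx_j = -dx_j ∧ dx_i and dx_i ∧ dx_i = 0. For each pair (i, j) with i < j, the coefficient of dx_i ∧ dx_j in alpha ∧ beta is (alpha_i * beta_j - alpha_j * beta_i). Collecting: alpha ∧ beta = (4*y + 3*z) dx ∧ dy + (-5*y) dx ∧ dz + (2*y - z) dy ∧ dz.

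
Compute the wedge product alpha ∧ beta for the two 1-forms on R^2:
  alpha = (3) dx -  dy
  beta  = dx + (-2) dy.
alpha ∧ beta = (-5) dx ∧ dy

Distribute the wedge, using dx_i ∧ dx_j = -dx_j ∧ dx_i and dx_i ∧ dx_i = 0. For each pair (i, j) with i < j, the coefficient of dx_i ∧ dx_j in alpha ∧ beta is (alpha_i * beta_j - alpha_j * beta_i). Collecting: alpha ∧ beta = (-5) dx ∧ dy.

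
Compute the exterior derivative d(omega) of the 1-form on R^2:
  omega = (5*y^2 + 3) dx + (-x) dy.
d(omega) = (-10*y - 1) dx ∧ dy

For a 1-form omega = sum_i f_i dx_i, the exterior derivative is
  d(omega) = sum_{i < j} (∂f_j/∂x_i - ∂f_i/∂x_j) dx_i ∧ dx_j.
  coefficient of dx ∧ dy: ∂f_2/∂x - ∂f_1/∂y = ∂(-x)/∂x - ∂(5*y^2 + 3)/∂y = -10*y - 1
Assembling: d(omega) = (-10*y - 1) dx ∧ dy.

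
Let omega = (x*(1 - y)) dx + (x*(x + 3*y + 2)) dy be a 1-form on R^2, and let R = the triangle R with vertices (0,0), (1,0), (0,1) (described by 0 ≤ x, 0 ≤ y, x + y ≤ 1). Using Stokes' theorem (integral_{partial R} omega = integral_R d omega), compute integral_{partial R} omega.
integral_(partial R) omega = 2

Stokes: integral_partial_R omega = integral_R d omega with d omega = (∂Q/∂x - ∂P/∂y) dx ∧ dy.
  ∂Q/∂x = 2*x + 3*y + 2
  ∂P/∂y = -x
  integrand = ∂Q/∂x - ∂P/∂y = 3*x + 3*y + 2.
Integrating over R: integral_0^1 integral_0^{1-x} (3*x + 3*y + 2) dy dx = 2.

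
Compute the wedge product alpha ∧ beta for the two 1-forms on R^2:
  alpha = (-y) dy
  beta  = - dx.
alpha ∧ beta = (-y) dx ∧ dy

Distribute the wedge, using dx_i ∧ dx_j = -dx_j ∧ dx_i and dx_i ∧ dx_i = 0. For each pair (i, j) with i < j, the coefficient of dx_i ∧ dx_j in alpha ∧ beta is (alpha_i * beta_j - alpha_j * beta_i). Collecting: alpha ∧ beta = (-y) dx ∧ dy.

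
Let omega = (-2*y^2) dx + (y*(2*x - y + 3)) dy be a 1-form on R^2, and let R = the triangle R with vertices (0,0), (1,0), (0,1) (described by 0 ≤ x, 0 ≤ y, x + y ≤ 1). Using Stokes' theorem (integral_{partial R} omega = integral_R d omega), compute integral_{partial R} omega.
integral_(partial R) omega = 1

Stokes: integral_partial_R omega = integral_R d omega with d omega = (∂Q/∂x - ∂P/∂y) dx ∧ dy.
  ∂Q/∂x = 2*y
  ∂P/∂y = -4*y
  integrand = ∂Q/∂x - ∂P/∂y = 6*y.
Integrating over R: integral_0^1 integral_0^{1-x} (6*y) dy dx = 1.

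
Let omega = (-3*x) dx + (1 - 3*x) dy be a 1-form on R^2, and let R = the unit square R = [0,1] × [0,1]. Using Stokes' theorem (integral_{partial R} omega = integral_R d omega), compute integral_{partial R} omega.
integral_(partial R) omega = -3

Stokes: integral_partial_R omega = integral_R d omega with d omega = (∂Q/∂x - ∂P/∂y) dx ∧ dy.
  ∂Q/∂x = -3
  ∂P/∂y = 0
  integrand = ∂Q/∂x - ∂P/∂y = -3.
Integrating over R: integral_0^1 integral_0^1 (-3) dx dy = -3.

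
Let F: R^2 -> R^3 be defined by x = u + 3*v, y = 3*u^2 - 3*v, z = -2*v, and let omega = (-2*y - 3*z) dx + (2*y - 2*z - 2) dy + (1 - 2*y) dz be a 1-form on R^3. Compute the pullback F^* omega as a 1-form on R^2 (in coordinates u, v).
F^* omega = (36*u^3 - 6*u^2 - 12*u*v - 12*u + 12*v) du + (-24*u^2 + 30*v + 4) dv

Using F^*(f dg) = (f ∘ F) d(g ∘ F), substitute each coordinate x_i by F_i(u, v) in f_i, and replace dx_i by d F_i = (∂F_i/∂u) du + (∂F_i/∂v) dv.
  For the x component: f_1(F) = -6*u^2 + 12*v; d F_1 = (1) du + (3) dv
  For the y component: f_2(F) = 6*u^2 - 2*v - 2; d F_2 = (6*u) du + (-3) dv
  For the z component: f_3(F) = -6*u^2 + 6*v + 1; d F_3 = (0) du + (-2) dv
Combining and collecting du, dv coefficients:
  coeff of du: 36*u^3 - 6*u^2 - 12*u*v - 12*u + 12*v
  coeff of dv: -24*u^2 + 30*v + 4
F^* omega = (36*u^3 - 6*u^2 - 12*u*v - 12*u + 12*v) du + (-24*u^2 + 30*v + 4) dv.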